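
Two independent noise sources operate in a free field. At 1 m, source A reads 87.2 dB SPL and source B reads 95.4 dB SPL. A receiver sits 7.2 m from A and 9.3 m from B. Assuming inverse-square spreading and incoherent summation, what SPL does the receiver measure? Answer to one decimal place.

At the listener: L_A = 87.2 − 20·log₁₀(7.2) = 70.05 dB; L_B = 95.4 − 20·log₁₀(9.3) = 76.03 dB.
Combined: 10·log₁₀(10^(70.05/10)+10^(76.03/10)) = 77.0 dB SPL.

77.0 dB SPL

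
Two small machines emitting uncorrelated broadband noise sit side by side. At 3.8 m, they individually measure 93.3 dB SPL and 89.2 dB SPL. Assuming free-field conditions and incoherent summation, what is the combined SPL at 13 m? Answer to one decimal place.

Combined at 3.8 m: 10·log₁₀(10^(93.3/10)+10^(89.2/10)) = 94.73 dB SPL.
Then apply −20·log₁₀(13/3.8) = -10.68 dB → 84.0 dB SPL.

84.0 dB SPL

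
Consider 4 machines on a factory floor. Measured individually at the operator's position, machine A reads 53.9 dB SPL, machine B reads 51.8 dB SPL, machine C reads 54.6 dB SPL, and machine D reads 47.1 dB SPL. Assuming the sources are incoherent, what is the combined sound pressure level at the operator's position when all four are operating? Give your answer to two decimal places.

Uncorrelated sources add in intensity (power), not in dB.
L_total = 10·log₁₀(10^(53.9/10) + 10^(51.8/10) + 10^(54.6/10) + 10^(47.1/10)) = 10·log₁₀(736500) = 58.67 dB SPL.

58.67 dB SPL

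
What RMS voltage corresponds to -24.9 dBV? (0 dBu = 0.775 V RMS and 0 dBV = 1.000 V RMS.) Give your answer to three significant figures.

V = 1.000 V × 10^(-24.9/20).
= 1.000 × 0.05689 = 0.0569 V.

0.0569 V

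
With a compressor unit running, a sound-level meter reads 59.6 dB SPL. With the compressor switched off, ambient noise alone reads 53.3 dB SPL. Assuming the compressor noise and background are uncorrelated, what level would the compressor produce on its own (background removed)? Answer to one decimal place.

Remove the background by subtracting linear intensities:
L_src = 10·log₁₀(10^(59.6/10) − 10^(53.3/10)) = 10·log₁₀(698200) = 58.4 dB SPL.

58.4 dB SPL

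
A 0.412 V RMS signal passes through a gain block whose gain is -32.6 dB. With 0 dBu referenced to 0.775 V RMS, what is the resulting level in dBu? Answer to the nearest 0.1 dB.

-38.1 dBu

Input level: 20·log₁₀(0.412/0.775) = -5.49 dBu.
Output: -5.49 − 32.6 = -38.1 dBu.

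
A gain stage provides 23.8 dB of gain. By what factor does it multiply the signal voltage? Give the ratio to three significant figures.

Voltage ratio = 10^(dB/20).
10^(23.8/20) = 10^(1.190) = 15.5.

15.5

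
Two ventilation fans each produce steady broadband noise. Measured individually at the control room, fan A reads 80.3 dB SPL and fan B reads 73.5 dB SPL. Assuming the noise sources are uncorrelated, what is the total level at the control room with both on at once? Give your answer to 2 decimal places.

Uncorrelated sources add in intensity (power), not in dB.
L_total = 10·log₁₀(10^(80.3/10) + 10^(73.5/10)) = 10·log₁₀(129500000) = 81.12 dB SPL.

81.12 dB SPL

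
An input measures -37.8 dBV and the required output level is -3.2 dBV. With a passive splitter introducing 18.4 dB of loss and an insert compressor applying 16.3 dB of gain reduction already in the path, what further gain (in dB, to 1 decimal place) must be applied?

The required make-up gain is the shortfall in the dB sum.
G = -3.2 − (-37.8) + 18.4 + 16.3 = 69.3 dB.

69.3 dB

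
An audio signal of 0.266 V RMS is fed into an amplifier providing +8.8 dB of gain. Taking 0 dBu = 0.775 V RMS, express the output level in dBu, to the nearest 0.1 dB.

Input level: 20·log₁₀(0.266/0.775) = -9.29 dBu.
Output: -9.29 + 8.8 = -0.5 dBu.

-0.5 dBu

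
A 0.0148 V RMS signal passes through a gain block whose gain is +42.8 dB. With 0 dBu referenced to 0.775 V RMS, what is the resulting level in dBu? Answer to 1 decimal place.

+8.4 dBu

Input level: 20·log₁₀(0.0148/0.775) = -34.38 dBu.
Output: -34.38 + 42.8 = +8.4 dBu.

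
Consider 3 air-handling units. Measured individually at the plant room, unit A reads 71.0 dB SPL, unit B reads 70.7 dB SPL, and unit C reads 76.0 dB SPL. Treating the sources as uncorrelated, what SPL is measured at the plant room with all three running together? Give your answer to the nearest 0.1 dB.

Uncorrelated sources add in intensity (power), not in dB.
L_total = 10·log₁₀(10^(71.0/10) + 10^(70.7/10) + 10^(76.0/10)) = 10·log₁₀(64150000) = 78.1 dB SPL.

78.1 dB SPL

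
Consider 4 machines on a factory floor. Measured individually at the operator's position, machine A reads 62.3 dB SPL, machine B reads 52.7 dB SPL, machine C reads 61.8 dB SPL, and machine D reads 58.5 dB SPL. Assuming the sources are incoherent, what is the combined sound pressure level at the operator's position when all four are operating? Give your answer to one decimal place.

66.1 dB SPL

Incoherent sources sum as intensities:
L_total = 10·log₁₀(10^(62.3/10) + 10^(52.7/10) + 10^(61.8/10) + 10^(58.5/10)) = 10·log₁₀(4106000) = 66.1 dB SPL.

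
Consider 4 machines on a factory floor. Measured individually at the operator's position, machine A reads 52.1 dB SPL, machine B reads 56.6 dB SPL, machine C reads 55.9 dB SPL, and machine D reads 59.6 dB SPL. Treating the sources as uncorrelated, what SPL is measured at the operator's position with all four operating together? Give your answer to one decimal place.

62.8 dB SPL

Incoherent sources sum as intensities:
L_total = 10·log₁₀(10^(52.1/10) + 10^(56.6/10) + 10^(55.9/10) + 10^(59.6/10)) = 10·log₁₀(1920000) = 62.8 dB SPL.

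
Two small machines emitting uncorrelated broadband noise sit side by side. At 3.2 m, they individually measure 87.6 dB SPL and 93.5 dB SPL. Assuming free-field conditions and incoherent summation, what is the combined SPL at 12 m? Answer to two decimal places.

83.01 dB SPL

Combined at 3.2 m: 10·log₁₀(10^(87.6/10)+10^(93.5/10)) = 94.493 dB SPL.
Then apply −20·log₁₀(12/3.2) = -11.481 dB → 83.01 dB SPL.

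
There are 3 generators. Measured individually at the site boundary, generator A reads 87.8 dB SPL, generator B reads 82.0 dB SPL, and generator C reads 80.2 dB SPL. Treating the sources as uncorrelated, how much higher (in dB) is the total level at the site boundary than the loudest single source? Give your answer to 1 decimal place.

1.6 dB

Add the sources as powers (linear), then convert back to dB:
L_total = 10·log₁₀(10^(87.8/10) + 10^(82.0/10) + 10^(80.2/10)) = 89.37 dB SPL.
Excess over the loudest (87.8 dB): 89.37 − 87.8 = 1.6 dB.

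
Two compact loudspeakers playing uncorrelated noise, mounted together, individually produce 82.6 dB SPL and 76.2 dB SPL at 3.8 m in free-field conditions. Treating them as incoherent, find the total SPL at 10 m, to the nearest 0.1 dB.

75.1 dB SPL

Combined at 3.8 m: 10·log₁₀(10^(82.6/10)+10^(76.2/10)) = 83.50 dB SPL.
Then apply −20·log₁₀(10/3.8) = -8.40 dB → 75.1 dB SPL.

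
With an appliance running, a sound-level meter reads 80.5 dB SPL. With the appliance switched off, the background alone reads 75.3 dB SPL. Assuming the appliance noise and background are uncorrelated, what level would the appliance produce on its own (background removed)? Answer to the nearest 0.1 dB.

78.9 dB SPL

Remove the background by subtracting linear intensities:
L_src = 10·log₁₀(10^(80.5/10) − 10^(75.3/10)) = 10·log₁₀(78320000) = 78.9 dB SPL.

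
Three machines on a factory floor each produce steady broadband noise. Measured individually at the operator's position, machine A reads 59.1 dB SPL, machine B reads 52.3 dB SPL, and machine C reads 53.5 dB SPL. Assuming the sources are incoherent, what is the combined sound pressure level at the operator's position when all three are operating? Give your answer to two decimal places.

Add the sources as powers (linear), then convert back to dB:
L_total = 10·log₁₀(10^(59.1/10) + 10^(52.3/10) + 10^(53.5/10)) = 10·log₁₀(1207000) = 60.82 dB SPL.

60.82 dB SPL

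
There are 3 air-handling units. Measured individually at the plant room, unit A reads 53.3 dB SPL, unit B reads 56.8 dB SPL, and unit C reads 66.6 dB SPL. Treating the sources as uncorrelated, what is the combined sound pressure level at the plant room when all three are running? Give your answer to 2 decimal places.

67.21 dB SPL

Uncorrelated sources add in intensity (power), not in dB.
L_total = 10·log₁₀(10^(53.3/10) + 10^(56.8/10) + 10^(66.6/10)) = 10·log₁₀(5263000) = 67.21 dB SPL.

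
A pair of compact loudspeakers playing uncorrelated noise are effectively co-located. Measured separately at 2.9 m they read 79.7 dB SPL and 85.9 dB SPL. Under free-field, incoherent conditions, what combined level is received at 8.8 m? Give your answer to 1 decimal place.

77.2 dB SPL

Combined at 2.9 m: 10·log₁₀(10^(79.7/10)+10^(85.9/10)) = 86.83 dB SPL.
Then apply −20·log₁₀(8.8/2.9) = -9.64 dB → 77.2 dB SPL.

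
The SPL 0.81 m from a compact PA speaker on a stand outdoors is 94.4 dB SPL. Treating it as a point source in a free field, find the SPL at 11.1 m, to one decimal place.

Inverse-square spreading gives ΔL = −20·log₁₀(d₂/d₁).
ΔL = −20·log₁₀(11.1/0.81) = -22.74 dB, so L₂ = 94.4 + (-22.74) = 71.7 dB SPL.

71.7 dB SPL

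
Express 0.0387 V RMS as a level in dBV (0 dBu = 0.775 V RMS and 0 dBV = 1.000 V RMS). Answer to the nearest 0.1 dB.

dBV = 20·log₁₀(V / 1.000 V).
20·log₁₀(0.0387/1.000) = -28.2 dBV.

-28.2 dBV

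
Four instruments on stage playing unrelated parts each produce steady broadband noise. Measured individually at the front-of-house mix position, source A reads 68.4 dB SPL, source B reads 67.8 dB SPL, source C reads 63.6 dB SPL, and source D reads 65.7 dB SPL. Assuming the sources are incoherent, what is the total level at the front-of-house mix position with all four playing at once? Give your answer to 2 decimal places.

72.78 dB SPL

Add the sources as powers (linear), then convert back to dB:
L_total = 10·log₁₀(10^(68.4/10) + 10^(67.8/10) + 10^(63.6/10) + 10^(65.7/10)) = 10·log₁₀(18950000) = 72.78 dB SPL.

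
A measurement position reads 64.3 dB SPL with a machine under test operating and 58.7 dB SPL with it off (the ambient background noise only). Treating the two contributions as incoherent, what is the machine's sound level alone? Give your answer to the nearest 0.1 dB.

Remove the background by subtracting linear intensities:
L_src = 10·log₁₀(10^(64.3/10) − 10^(58.7/10)) = 10·log₁₀(1950000) = 62.9 dB SPL.

62.9 dB SPL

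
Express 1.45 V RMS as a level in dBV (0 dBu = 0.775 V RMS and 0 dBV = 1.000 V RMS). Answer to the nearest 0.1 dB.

+3.2 dBV

dBV = 20·log₁₀(V / 1.000 V).
20·log₁₀(1.45/1.000) = +3.2 dBV.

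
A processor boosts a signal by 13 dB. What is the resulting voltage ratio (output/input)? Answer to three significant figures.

4.47

Voltage ratio = 10^(dB/20).
10^(13/20) = 10^(0.6500) = 4.47.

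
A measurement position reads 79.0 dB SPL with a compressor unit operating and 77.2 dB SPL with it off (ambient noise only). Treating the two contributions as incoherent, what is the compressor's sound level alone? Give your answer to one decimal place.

Remove the background by subtracting linear intensities:
L_src = 10·log₁₀(10^(79.0/10) − 10^(77.2/10)) = 10·log₁₀(26950000) = 74.3 dB SPL.

74.3 dB SPL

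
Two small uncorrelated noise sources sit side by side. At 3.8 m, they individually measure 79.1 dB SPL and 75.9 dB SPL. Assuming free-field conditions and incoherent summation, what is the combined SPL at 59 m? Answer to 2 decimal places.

56.98 dB SPL

Combined at 3.8 m: 10·log₁₀(10^(79.1/10)+10^(75.9/10)) = 80.799 dB SPL.
Then apply −20·log₁₀(59/3.8) = -23.821 dB → 56.98 dB SPL.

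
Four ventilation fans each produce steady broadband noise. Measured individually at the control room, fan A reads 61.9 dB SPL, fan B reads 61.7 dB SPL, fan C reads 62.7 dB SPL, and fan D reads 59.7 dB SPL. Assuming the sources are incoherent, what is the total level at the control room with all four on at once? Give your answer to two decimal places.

Add the sources as powers (linear), then convert back to dB:
L_total = 10·log₁₀(10^(61.9/10) + 10^(61.7/10) + 10^(62.7/10) + 10^(59.7/10)) = 10·log₁₀(5823000) = 67.65 dB SPL.

67.65 dB SPL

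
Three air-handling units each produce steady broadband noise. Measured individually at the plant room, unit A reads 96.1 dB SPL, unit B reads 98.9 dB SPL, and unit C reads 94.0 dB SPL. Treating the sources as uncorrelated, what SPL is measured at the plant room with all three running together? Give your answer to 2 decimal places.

101.57 dB SPL

Incoherent sources sum as intensities:
L_total = 10·log₁₀(10^(96.1/10) + 10^(98.9/10) + 10^(94.0/10)) = 10·log₁₀(14348000000) = 101.57 dB SPL.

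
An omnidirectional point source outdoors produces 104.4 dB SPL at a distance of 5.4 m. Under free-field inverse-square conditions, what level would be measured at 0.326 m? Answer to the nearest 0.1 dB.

For a point source in a free field, ΔL = −20·log₁₀(d₂/d₁).
ΔL = −20·log₁₀(0.326/5.4) = 24.38 dB, so L₂ = 104.4 + (24.38) = 128.8 dB SPL.

128.8 dB SPL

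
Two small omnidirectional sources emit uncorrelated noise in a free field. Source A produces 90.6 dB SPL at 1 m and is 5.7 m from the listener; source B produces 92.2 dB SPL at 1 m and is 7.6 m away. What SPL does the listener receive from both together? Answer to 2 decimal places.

78.07 dB SPL

At the listener: L_A = 90.6 − 20·log₁₀(5.7) = 75.483 dB; L_B = 92.2 − 20·log₁₀(7.6) = 74.584 dB.
Combined: 10·log₁₀(10^(75.483/10)+10^(74.584/10)) = 78.07 dB SPL.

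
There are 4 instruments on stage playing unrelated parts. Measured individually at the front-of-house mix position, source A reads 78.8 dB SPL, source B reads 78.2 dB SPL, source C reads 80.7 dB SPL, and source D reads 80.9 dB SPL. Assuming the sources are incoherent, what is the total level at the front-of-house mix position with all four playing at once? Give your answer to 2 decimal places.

Incoherent sources sum as intensities:
L_total = 10·log₁₀(10^(78.8/10) + 10^(78.2/10) + 10^(80.7/10) + 10^(80.9/10)) = 10·log₁₀(382400000) = 85.83 dB SPL.

85.83 dB SPL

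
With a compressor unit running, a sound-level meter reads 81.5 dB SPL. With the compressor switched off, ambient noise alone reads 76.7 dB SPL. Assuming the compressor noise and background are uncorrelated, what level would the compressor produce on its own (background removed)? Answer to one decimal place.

79.8 dB SPL

Background correction is a power subtraction:
L_src = 10·log₁₀(10^(81.5/10) − 10^(76.7/10)) = 10·log₁₀(94480000) = 79.8 dB SPL.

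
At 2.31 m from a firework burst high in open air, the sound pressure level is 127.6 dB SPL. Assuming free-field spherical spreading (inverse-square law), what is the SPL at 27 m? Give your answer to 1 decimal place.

106.2 dB SPL

Free-field point source: level drops by 20·log₁₀ of the distance ratio.
ΔL = −20·log₁₀(27/2.31) = -21.36 dB, so L₂ = 127.6 + (-21.36) = 106.2 dB SPL.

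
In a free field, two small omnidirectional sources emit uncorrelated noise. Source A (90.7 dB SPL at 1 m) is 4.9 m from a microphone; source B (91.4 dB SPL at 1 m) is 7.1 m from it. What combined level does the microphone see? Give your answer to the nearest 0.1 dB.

78.8 dB SPL

At the listener: L_A = 90.7 − 20·log₁₀(4.9) = 76.90 dB; L_B = 91.4 − 20·log₁₀(7.1) = 74.37 dB.
Combined: 10·log₁₀(10^(76.90/10)+10^(74.37/10)) = 78.8 dB SPL.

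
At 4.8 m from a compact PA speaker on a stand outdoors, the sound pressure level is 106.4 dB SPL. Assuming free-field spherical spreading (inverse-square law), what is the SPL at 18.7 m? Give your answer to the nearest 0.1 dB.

Free-field point source: level drops by 20·log₁₀ of the distance ratio.
ΔL = −20·log₁₀(18.7/4.8) = -11.81 dB, so L₂ = 106.4 + (-11.81) = 94.6 dB SPL.

94.6 dB SPL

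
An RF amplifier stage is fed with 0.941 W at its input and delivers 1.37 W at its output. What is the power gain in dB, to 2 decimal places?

1.63 dB

Power ratio → dB uses the 10·log₁₀ form:
10·log₁₀(1.37/0.941) = 10·log₁₀(1.456) = 1.63 dB.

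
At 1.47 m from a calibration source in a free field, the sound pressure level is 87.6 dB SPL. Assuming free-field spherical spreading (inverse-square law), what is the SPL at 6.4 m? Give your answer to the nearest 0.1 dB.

Free-field point source: level drops by 20·log₁₀ of the distance ratio.
ΔL = −20·log₁₀(6.4/1.47) = -12.78 dB, so L₂ = 87.6 + (-12.78) = 74.8 dB SPL.

74.8 dB SPL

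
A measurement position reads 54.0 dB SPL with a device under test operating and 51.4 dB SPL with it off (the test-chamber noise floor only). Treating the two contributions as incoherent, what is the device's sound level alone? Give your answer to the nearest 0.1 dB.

50.5 dB SPL

Remove the background by subtracting linear intensities:
L_src = 10·log₁₀(10^(54.0/10) − 10^(51.4/10)) = 10·log₁₀(113200) = 50.5 dB SPL.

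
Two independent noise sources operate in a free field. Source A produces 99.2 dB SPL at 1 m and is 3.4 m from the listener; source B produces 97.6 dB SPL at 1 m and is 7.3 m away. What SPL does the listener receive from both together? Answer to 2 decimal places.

89.18 dB SPL

At the listener: L_A = 99.2 − 20·log₁₀(3.4) = 88.570 dB; L_B = 97.6 − 20·log₁₀(7.3) = 80.334 dB.
Combined: 10·log₁₀(10^(88.570/10)+10^(80.334/10)) = 89.18 dB SPL.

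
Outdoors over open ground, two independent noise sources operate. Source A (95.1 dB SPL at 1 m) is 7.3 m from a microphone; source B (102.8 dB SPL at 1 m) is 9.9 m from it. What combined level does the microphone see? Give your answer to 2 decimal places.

84.07 dB SPL

At the listener: L_A = 95.1 − 20·log₁₀(7.3) = 77.834 dB; L_B = 102.8 − 20·log₁₀(9.9) = 82.887 dB.
Combined: 10·log₁₀(10^(77.834/10)+10^(82.887/10)) = 84.07 dB SPL.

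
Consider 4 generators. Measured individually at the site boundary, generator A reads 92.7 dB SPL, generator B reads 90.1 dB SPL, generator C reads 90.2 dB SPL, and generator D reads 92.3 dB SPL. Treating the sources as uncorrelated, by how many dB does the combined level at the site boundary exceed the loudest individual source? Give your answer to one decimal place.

4.8 dB

Uncorrelated sources add in intensity (power), not in dB.
L_total = 10·log₁₀(10^(92.7/10) + 10^(90.1/10) + 10^(90.2/10) + 10^(92.3/10)) = 97.51 dB SPL.
Excess over the loudest (92.7 dB): 97.51 − 92.7 = 4.8 dB.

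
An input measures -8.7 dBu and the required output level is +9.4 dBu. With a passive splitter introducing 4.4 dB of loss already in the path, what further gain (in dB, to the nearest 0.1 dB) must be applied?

The required make-up gain is the shortfall in the dB sum.
G = +9.4 − (-8.7) + 4.4 = 22.5 dB.

22.5 dB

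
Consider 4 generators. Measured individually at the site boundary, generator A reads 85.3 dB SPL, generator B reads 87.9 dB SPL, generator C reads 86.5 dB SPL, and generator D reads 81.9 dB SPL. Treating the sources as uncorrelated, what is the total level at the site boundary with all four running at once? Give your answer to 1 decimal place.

Uncorrelated sources add in intensity (power), not in dB.
L_total = 10·log₁₀(10^(85.3/10) + 10^(87.9/10) + 10^(86.5/10) + 10^(81.9/10)) = 10·log₁₀(1557000000) = 91.9 dB SPL.

91.9 dB SPL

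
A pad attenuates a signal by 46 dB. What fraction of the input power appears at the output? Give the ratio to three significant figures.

Power ratio = 10^(dB/10).
10^(-46/10) = 10^(-4.600) = 0.0000251.

0.0000251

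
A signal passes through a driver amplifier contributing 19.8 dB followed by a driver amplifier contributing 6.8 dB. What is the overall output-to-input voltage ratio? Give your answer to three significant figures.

21.4

Net gain = 19.8 + 6.8 = 26.6 dB.
Voltage ratio = 10^(26.6/20) = 21.4.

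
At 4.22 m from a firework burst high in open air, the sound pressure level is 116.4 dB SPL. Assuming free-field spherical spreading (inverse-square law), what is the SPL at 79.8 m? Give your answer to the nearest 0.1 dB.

Free-field point source: level drops by 20·log₁₀ of the distance ratio.
ΔL = −20·log₁₀(79.8/4.22) = -25.53 dB, so L₂ = 116.4 + (-25.53) = 90.9 dB SPL.

90.9 dB SPL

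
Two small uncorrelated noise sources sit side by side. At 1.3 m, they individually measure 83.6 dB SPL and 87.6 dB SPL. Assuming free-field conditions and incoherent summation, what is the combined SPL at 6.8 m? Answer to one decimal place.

74.7 dB SPL

Combined at 1.3 m: 10·log₁₀(10^(83.6/10)+10^(87.6/10)) = 89.06 dB SPL.
Then apply −20·log₁₀(6.8/1.3) = -14.37 dB → 74.7 dB SPL.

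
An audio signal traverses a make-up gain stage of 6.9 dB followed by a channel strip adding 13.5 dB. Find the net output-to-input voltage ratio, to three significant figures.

Net gain = 6.9 + 13.5 = 20.4 dB.
Voltage ratio = 10^(20.4/20) = 10.5.

10.5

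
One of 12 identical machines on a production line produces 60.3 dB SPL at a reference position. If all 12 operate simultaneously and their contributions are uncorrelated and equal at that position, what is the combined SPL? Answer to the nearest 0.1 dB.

71.1 dB SPL

12 equal incoherent sources raise the level by 10·log₁₀(12) = 10.79 dB.
L_total = 60.3 + 10.79 = 71.1 dB SPL.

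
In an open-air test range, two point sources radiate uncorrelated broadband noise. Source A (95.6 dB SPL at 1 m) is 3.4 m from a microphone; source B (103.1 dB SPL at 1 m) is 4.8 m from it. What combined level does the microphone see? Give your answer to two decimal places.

90.79 dB SPL

At the listener: L_A = 95.6 − 20·log₁₀(3.4) = 84.970 dB; L_B = 103.1 − 20·log₁₀(4.8) = 89.475 dB.
Combined: 10·log₁₀(10^(84.970/10)+10^(89.475/10)) = 90.79 dB SPL.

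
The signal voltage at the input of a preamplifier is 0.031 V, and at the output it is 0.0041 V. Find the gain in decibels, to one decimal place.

-17.6 dB

For a voltage ratio, dB = 20·log₁₀(V₂/V₁).
20·log₁₀(0.0041/0.031) = 20·log₁₀(0.1323) = -17.6 dB.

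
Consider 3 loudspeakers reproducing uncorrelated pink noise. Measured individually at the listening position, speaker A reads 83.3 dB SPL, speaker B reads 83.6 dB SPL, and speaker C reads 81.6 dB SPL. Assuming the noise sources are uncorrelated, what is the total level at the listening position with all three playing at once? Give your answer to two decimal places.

87.69 dB SPL

Add the sources as powers (linear), then convert back to dB:
L_total = 10·log₁₀(10^(83.3/10) + 10^(83.6/10) + 10^(81.6/10)) = 10·log₁₀(587400000) = 87.69 dB SPL.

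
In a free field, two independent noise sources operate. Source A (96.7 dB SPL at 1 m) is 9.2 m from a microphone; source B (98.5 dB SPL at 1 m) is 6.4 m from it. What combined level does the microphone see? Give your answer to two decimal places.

83.58 dB SPL

At the listener: L_A = 96.7 − 20·log₁₀(9.2) = 77.424 dB; L_B = 98.5 − 20·log₁₀(6.4) = 82.376 dB.
Combined: 10·log₁₀(10^(77.424/10)+10^(82.376/10)) = 83.58 dB SPL.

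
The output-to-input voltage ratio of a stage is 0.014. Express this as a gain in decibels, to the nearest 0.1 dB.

-37.1 dB

For a voltage ratio, dB = 20·log₁₀(V₂/V₁).
20·log₁₀(0.014) = -37.1 dB.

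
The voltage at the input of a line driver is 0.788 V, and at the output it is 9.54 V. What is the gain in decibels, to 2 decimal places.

For a voltage ratio, dB = 20·log₁₀(V₂/V₁).
20·log₁₀(9.54/0.788) = 20·log₁₀(12.11) = 21.66 dB.

21.66 dB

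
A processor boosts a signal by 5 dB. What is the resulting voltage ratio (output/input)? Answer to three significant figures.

Voltage ratio = 10^(dB/20).
10^(5/20) = 10^(0.2500) = 1.78.

1.78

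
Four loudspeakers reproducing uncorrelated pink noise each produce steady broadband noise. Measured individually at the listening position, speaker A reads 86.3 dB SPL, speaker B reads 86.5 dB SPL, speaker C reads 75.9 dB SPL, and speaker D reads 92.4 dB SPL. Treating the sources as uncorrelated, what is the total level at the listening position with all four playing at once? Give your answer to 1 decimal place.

94.2 dB SPL

Incoherent sources sum as intensities:
L_total = 10·log₁₀(10^(86.3/10) + 10^(86.5/10) + 10^(75.9/10) + 10^(92.4/10)) = 10·log₁₀(2650000000) = 94.2 dB SPL.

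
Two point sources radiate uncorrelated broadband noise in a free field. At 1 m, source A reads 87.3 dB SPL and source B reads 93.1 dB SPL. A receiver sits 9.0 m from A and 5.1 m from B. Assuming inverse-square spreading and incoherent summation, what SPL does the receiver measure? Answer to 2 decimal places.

At the listener: L_A = 87.3 − 20·log₁₀(9.0) = 68.215 dB; L_B = 93.1 − 20·log₁₀(5.1) = 78.949 dB.
Combined: 10·log₁₀(10^(68.215/10)+10^(78.949/10)) = 79.30 dB SPL.

79.30 dB SPL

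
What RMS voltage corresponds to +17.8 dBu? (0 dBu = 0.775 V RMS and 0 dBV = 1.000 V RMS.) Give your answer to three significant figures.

V = 0.775 V × 10^(+17.8/20).
= 0.775 × 7.762 = 6.02 V.

6.02 V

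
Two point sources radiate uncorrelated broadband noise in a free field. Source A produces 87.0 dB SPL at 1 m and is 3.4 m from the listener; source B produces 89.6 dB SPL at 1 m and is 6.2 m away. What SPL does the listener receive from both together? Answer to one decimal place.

78.3 dB SPL

At the listener: L_A = 87.0 − 20·log₁₀(3.4) = 76.37 dB; L_B = 89.6 − 20·log₁₀(6.2) = 73.75 dB.
Combined: 10·log₁₀(10^(76.37/10)+10^(73.75/10)) = 78.3 dB SPL.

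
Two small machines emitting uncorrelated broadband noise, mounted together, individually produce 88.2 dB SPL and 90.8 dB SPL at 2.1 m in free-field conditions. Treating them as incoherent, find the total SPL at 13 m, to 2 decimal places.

76.87 dB SPL

Combined at 2.1 m: 10·log₁₀(10^(88.2/10)+10^(90.8/10)) = 92.702 dB SPL.
Then apply −20·log₁₀(13/2.1) = -15.834 dB → 76.87 dB SPL.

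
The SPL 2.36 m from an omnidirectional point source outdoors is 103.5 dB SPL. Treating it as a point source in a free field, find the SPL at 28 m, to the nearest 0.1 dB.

For a point source in a free field, ΔL = −20·log₁₀(d₂/d₁).
ΔL = −20·log₁₀(28/2.36) = -21.48 dB, so L₂ = 103.5 + (-21.48) = 82.0 dB SPL.

82.0 dB SPL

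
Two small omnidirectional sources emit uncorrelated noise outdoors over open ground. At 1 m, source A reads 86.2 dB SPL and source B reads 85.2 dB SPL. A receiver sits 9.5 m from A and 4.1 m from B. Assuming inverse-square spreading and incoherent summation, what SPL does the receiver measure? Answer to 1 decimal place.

73.9 dB SPL

At the listener: L_A = 86.2 − 20·log₁₀(9.5) = 66.65 dB; L_B = 85.2 − 20·log₁₀(4.1) = 72.94 dB.
Combined: 10·log₁₀(10^(66.65/10)+10^(72.94/10)) = 73.9 dB SPL.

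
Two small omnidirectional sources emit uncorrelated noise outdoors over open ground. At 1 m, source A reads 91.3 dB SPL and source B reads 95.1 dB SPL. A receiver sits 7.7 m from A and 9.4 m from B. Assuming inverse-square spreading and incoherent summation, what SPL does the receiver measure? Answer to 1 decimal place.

77.7 dB SPL

At the listener: L_A = 91.3 − 20·log₁₀(7.7) = 73.57 dB; L_B = 95.1 − 20·log₁₀(9.4) = 75.64 dB.
Combined: 10·log₁₀(10^(73.57/10)+10^(75.64/10)) = 77.7 dB SPL.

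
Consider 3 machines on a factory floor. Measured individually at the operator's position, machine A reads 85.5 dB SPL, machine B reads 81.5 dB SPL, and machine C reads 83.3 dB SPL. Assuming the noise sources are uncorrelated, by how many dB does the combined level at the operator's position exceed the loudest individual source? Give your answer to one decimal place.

Uncorrelated sources add in intensity (power), not in dB.
L_total = 10·log₁₀(10^(85.5/10) + 10^(81.5/10) + 10^(83.3/10)) = 88.51 dB SPL.
Excess over the loudest (85.5 dB): 88.51 − 85.5 = 3.0 dB.

3.0 dB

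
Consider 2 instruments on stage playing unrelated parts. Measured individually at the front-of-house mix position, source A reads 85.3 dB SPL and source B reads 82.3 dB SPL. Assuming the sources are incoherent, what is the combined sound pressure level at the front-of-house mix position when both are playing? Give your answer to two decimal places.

87.06 dB SPL

Add the sources as powers (linear), then convert back to dB:
L_total = 10·log₁₀(10^(85.3/10) + 10^(82.3/10)) = 10·log₁₀(508700000) = 87.06 dB SPL.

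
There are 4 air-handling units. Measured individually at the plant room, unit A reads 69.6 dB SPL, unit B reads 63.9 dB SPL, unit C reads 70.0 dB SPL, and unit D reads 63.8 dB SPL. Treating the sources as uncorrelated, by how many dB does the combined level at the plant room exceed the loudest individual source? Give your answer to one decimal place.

Add the sources as powers (linear), then convert back to dB:
L_total = 10·log₁₀(10^(69.6/10) + 10^(63.9/10) + 10^(70.0/10) + 10^(63.8/10)) = 73.80 dB SPL.
Excess over the loudest (70.0 dB): 73.80 − 70.0 = 3.8 dB.

3.8 dB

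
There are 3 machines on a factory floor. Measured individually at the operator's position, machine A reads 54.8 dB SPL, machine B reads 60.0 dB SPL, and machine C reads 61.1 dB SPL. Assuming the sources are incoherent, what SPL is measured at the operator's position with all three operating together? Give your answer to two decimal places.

64.13 dB SPL

Incoherent sources sum as intensities:
L_total = 10·log₁₀(10^(54.8/10) + 10^(60.0/10) + 10^(61.1/10)) = 10·log₁₀(2590000) = 64.13 dB SPL.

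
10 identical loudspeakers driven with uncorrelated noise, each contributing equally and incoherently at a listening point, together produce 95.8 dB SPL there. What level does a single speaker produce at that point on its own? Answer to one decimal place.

10 equal incoherent sources add 10·log₁₀(10) = 10.00 dB over one source.
L_one = 95.8 − 10.00 = 85.8 dB SPL.

85.8 dB SPL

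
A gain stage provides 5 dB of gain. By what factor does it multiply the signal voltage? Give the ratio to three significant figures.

1.78

Voltage ratio = 10^(dB/20).
10^(5/20) = 10^(0.2500) = 1.78.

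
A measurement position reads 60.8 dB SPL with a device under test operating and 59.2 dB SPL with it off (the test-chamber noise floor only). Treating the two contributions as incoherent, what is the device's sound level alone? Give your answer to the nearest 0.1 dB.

Subtract intensities: L_src = 10·log₁₀(10^(L_total/10) − 10^(L_bg/10)).
L_src = 10·log₁₀(10^(60.8/10) − 10^(59.2/10)) = 10·log₁₀(370500) = 55.7 dB SPL.

55.7 dB SPL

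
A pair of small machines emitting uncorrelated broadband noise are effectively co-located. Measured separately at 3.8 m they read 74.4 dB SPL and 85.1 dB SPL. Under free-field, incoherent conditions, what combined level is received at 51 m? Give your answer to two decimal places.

Combined at 3.8 m: 10·log₁₀(10^(74.4/10)+10^(85.1/10)) = 85.455 dB SPL.
Then apply −20·log₁₀(51/3.8) = -22.556 dB → 62.90 dB SPL.

62.90 dB SPL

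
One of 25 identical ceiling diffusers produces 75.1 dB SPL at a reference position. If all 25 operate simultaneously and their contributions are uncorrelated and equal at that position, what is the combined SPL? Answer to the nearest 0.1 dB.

89.1 dB SPL

25 equal incoherent sources raise the level by 10·log₁₀(25) = 13.98 dB.
L_total = 75.1 + 13.98 = 89.1 dB SPL.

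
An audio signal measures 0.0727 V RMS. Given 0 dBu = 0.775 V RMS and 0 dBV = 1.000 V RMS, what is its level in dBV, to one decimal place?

dBV = 20·log₁₀(V / 1.000 V).
20·log₁₀(0.0727/1.000) = -22.8 dBV.

-22.8 dBV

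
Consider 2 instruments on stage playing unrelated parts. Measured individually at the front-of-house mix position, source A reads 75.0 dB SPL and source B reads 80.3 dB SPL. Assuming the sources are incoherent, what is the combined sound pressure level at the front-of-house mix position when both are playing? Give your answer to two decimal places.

81.42 dB SPL

Add the sources as powers (linear), then convert back to dB:
L_total = 10·log₁₀(10^(75.0/10) + 10^(80.3/10)) = 10·log₁₀(138800000) = 81.42 dB SPL.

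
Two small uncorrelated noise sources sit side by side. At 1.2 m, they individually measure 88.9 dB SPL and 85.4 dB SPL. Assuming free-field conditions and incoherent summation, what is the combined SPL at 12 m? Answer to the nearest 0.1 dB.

Combined at 1.2 m: 10·log₁₀(10^(88.9/10)+10^(85.4/10)) = 90.50 dB SPL.
Then apply −20·log₁₀(12/1.2) = -20.00 dB → 70.5 dB SPL.

70.5 dB SPL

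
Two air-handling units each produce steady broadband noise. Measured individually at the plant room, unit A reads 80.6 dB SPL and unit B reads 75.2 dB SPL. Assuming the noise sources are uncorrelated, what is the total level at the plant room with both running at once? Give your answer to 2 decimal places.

Incoherent sources sum as intensities:
L_total = 10·log₁₀(10^(80.6/10) + 10^(75.2/10)) = 10·log₁₀(147900000) = 81.70 dB SPL.

81.70 dB SPL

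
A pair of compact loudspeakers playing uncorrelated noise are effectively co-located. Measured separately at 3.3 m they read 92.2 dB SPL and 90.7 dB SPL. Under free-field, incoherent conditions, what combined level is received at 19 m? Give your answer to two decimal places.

79.32 dB SPL

Combined at 3.3 m: 10·log₁₀(10^(92.2/10)+10^(90.7/10)) = 94.525 dB SPL.
Then apply −20·log₁₀(19/3.3) = -15.205 dB → 79.32 dB SPL.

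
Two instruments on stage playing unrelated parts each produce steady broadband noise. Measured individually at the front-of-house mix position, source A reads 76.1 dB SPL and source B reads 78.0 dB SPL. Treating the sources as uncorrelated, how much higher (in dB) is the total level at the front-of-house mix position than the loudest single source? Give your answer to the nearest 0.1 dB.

2.2 dB

Incoherent sources sum as intensities:
L_total = 10·log₁₀(10^(76.1/10) + 10^(78.0/10)) = 80.16 dB SPL.
Excess over the loudest (78.0 dB): 80.16 − 78.0 = 2.2 dB.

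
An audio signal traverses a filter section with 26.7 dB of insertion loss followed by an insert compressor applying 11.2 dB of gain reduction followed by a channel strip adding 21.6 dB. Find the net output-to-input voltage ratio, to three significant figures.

0.153

Net gain = (−26.7) + (−11.2) + 21.6 = -16.3 dB.
Voltage ratio = 10^(-16.3/20) = 0.153.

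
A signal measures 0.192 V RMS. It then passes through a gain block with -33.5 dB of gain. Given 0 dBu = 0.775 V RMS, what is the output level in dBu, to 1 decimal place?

Input level: 20·log₁₀(0.192/0.775) = -12.12 dBu.
Output: -12.12 − 33.5 = -45.6 dBu.

-45.6 dBu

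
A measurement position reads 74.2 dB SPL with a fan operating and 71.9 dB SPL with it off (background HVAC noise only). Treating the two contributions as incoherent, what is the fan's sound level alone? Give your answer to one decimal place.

70.3 dB SPL

Remove the background by subtracting linear intensities:
L_src = 10·log₁₀(10^(74.2/10) − 10^(71.9/10)) = 10·log₁₀(10810000) = 70.3 dB SPL.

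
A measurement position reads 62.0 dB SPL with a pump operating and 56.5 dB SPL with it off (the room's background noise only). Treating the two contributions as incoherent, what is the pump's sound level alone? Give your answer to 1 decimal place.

Background correction is a power subtraction:
L_src = 10·log₁₀(10^(62.0/10) − 10^(56.5/10)) = 10·log₁₀(1138000) = 60.6 dB SPL.

60.6 dB SPL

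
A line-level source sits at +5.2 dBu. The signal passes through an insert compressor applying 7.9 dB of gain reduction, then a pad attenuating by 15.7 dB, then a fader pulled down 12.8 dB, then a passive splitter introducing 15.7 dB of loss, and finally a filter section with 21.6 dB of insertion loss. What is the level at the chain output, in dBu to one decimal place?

In dB, series stages simply add:
+5.2 − 7.9 − 15.7 − 12.8 − 15.7 − 21.6 = -68.5 dBu.

-68.5 dBu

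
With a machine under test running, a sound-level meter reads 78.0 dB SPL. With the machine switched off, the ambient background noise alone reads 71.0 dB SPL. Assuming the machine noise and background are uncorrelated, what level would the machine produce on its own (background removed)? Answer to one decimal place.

Subtract intensities: L_src = 10·log₁₀(10^(L_total/10) − 10^(L_bg/10)).
L_src = 10·log₁₀(10^(78.0/10) − 10^(71.0/10)) = 10·log₁₀(50510000) = 77.0 dB SPL.

77.0 dB SPL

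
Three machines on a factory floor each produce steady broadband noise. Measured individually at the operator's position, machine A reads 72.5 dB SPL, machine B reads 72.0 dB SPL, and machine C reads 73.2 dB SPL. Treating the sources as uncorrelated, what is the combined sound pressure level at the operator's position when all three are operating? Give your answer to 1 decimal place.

Incoherent sources sum as intensities:
L_total = 10·log₁₀(10^(72.5/10) + 10^(72.0/10) + 10^(73.2/10)) = 10·log₁₀(54520000) = 77.4 dB SPL.

77.4 dB SPL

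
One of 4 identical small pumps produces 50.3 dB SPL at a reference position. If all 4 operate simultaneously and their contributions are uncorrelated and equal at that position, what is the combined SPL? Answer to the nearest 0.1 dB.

56.3 dB SPL

4 equal incoherent sources raise the level by 10·log₁₀(4) = 6.02 dB.
L_total = 50.3 + 6.02 = 56.3 dB SPL.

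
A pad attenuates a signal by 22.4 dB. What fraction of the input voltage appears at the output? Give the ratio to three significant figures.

Voltage ratio = 10^(dB/20).
10^(-22.4/20) = 10^(-1.120) = 0.0759.

0.0759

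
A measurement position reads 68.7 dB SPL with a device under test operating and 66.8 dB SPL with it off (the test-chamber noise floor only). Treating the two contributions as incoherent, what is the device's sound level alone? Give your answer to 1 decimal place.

Background correction is a power subtraction:
L_src = 10·log₁₀(10^(68.7/10) − 10^(66.8/10)) = 10·log₁₀(2627000) = 64.2 dB SPL.

64.2 dB SPL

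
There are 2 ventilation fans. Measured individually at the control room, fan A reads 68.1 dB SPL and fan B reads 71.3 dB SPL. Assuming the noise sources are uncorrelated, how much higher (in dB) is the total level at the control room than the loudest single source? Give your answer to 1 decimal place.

Add the sources as powers (linear), then convert back to dB:
L_total = 10·log₁₀(10^(68.1/10) + 10^(71.3/10)) = 73.00 dB SPL.
Excess over the loudest (71.3 dB): 73.00 − 71.3 = 1.7 dB.

1.7 dB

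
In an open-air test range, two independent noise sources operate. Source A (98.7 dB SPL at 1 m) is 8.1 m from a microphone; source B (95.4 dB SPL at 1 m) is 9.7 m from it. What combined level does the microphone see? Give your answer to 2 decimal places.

At the listener: L_A = 98.7 − 20·log₁₀(8.1) = 80.530 dB; L_B = 95.4 − 20·log₁₀(9.7) = 75.665 dB.
Combined: 10·log₁₀(10^(80.530/10)+10^(75.665/10)) = 81.76 dB SPL.

81.76 dB SPL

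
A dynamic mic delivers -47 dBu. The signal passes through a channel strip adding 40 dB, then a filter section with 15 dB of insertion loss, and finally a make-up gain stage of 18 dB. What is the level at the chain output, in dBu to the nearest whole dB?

In dB, series stages simply add:
-47 + 40 − 15 + 18 = -4 dBu.

-4 dBu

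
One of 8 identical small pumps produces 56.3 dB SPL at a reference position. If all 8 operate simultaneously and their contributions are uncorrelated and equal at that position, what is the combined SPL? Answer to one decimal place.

8 equal incoherent sources raise the level by 10·log₁₀(8) = 9.03 dB.
L_total = 56.3 + 9.03 = 65.3 dB SPL.

65.3 dB SPL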